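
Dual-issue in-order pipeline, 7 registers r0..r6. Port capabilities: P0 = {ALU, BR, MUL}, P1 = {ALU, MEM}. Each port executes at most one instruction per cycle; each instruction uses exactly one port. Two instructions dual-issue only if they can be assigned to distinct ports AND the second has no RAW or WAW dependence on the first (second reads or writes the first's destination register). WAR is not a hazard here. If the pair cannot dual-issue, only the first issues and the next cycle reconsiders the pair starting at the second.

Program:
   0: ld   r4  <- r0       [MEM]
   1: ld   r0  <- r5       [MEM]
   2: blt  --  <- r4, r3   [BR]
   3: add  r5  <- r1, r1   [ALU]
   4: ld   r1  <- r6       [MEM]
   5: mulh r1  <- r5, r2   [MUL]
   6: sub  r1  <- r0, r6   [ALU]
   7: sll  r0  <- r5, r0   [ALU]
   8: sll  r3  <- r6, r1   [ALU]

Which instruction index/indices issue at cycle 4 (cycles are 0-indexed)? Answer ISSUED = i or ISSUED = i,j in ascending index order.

ISSUED = 6,7

#0 head=0: ld.MEM i0 no-port MEM/MEM
#1 head=1: ld.MEM/blt.BR i1&i2 pair
#2 head=3: add.ALU/ld.MEM i3&i4 pair
#3 head=5: mulh.MUL i5 WAW r1
#4 head=6: sub.ALU/sll.ALU i6&i7 pair
#5 head=8: sll.ALU i8 tail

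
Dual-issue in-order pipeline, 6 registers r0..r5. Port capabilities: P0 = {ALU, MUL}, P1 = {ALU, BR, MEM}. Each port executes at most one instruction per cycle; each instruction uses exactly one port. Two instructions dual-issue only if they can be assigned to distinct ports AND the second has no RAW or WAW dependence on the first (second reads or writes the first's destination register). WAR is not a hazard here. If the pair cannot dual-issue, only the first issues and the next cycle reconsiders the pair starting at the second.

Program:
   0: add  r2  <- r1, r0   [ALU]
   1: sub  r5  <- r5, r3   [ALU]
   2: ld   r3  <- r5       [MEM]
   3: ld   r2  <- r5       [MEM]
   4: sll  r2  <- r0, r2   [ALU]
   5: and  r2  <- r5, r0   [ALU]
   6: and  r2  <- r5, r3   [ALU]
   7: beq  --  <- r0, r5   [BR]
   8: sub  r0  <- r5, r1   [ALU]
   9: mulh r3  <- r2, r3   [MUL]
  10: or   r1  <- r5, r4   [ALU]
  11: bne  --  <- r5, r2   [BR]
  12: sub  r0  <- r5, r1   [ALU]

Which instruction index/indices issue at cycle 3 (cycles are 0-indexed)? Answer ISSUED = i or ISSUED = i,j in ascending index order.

c0: i0&i1 add+sub  pair
c1: i2 ld  no-port MEM/MEM
c2: i3 ld  RAW+WAW r2
c3: i4 sll  WAW r2
c4: i5 and  WAW r2
c5: i6&i7 and+beq  pair
c6: i8&i9 sub+mulh  pair
c7: i10&i11 or+bne  pair
c8: i12 sub  tail

ISSUED = 4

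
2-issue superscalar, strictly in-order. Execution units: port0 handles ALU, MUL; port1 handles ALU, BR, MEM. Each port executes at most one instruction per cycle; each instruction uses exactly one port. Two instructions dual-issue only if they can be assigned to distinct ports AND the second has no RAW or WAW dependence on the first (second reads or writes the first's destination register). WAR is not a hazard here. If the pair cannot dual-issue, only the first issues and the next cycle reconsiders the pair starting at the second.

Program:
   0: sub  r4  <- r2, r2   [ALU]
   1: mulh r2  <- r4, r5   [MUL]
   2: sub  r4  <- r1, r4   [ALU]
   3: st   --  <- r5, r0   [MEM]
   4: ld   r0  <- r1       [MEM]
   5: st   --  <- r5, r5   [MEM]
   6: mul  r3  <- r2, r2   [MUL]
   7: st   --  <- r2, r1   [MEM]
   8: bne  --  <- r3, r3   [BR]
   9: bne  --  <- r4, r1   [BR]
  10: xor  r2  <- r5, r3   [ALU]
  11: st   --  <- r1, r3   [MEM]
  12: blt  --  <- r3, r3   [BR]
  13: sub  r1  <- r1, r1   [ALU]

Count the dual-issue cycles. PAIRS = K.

[0] i0  sub.ALU  -- RAW r4
[1] i1+i2  mulh.MUL+sub.ALU  -- 2-wide
[2] i3  st.MEM  -- no-port MEM/MEM
[3] i4  ld.MEM  -- no-port MEM/MEM
[4] i5+i6  st.MEM+mul.MUL  -- 2-wide
[5] i7  st.MEM  -- no-port MEM/BR
[6] i8  bne.BR  -- no-port BR/BR
[7] i9+i10  bne.BR+xor.ALU  -- 2-wide
[8] i11  st.MEM  -- no-port MEM/BR
[9] i12+i13  blt.BR+sub.ALU  -- 2-wide

PAIRS = 4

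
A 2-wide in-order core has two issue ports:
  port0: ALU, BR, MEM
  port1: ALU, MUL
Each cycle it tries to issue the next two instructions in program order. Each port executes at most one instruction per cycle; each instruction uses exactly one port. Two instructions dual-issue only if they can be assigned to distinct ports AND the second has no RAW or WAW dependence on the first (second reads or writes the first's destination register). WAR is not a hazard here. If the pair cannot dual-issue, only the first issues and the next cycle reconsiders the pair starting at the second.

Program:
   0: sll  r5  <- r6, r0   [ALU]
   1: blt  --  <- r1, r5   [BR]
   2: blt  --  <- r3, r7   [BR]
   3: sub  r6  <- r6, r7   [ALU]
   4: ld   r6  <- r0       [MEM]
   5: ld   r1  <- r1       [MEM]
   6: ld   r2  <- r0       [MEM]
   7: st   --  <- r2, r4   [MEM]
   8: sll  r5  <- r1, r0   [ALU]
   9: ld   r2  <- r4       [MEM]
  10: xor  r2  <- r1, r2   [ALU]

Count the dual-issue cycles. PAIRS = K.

c0: i0 sll.ALU  RAW r5
c1: i1 blt.BR  no-port BR/BR
c2: i2,i3 blt.BR/sub.ALU  2-wide
c3: i4 ld.MEM  no-port MEM/MEM
c4: i5 ld.MEM  no-port MEM/MEM
c5: i6 ld.MEM  no-port MEM/MEM
c6: i7,i8 st.MEM/sll.ALU  2-wide
c7: i9 ld.MEM  RAW+WAW r2
c8: i10 xor.ALU  tail

PAIRS = 2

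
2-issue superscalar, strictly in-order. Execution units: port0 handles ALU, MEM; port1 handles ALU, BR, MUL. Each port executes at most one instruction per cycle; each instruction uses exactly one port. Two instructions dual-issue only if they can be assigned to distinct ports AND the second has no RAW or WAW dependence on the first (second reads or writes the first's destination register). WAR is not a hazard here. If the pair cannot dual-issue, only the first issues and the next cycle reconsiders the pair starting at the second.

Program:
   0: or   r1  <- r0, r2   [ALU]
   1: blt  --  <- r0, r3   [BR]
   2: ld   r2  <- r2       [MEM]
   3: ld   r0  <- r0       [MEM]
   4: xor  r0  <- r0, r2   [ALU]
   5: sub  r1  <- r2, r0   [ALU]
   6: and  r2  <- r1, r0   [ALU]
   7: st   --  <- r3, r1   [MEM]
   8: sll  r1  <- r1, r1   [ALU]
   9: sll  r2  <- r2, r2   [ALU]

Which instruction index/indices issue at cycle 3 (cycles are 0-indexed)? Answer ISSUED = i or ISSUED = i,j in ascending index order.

ISSUED = 4

c0: i0+i1 or.ALU+blt.BR  2-wide
c1: i2 ld.MEM  no-port MEM/MEM
c2: i3 ld.MEM  RAW+WAW r0
c3: i4 xor.ALU  RAW r0
c4: i5 sub.ALU  RAW r1
c5: i6+i7 and.ALU+st.MEM  2-wide
c6: i8+i9 sll.ALU+sll.ALU  2-wide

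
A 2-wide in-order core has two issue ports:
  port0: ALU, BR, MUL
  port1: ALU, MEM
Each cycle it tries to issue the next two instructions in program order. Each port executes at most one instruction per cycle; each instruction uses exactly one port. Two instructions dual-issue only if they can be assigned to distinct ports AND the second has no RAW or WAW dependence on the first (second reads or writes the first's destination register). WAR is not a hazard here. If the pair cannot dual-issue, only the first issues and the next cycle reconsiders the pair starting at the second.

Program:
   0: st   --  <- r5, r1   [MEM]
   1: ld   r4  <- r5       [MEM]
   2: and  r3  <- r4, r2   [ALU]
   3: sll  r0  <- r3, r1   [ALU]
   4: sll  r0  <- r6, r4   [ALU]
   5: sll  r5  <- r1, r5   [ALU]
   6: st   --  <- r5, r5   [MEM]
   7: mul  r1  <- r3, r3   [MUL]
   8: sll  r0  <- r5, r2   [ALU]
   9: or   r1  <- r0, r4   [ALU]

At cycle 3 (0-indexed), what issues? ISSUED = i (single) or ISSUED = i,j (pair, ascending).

ISSUED = 3

t=0 i0:st ; no-port MEM/MEM
t=1 i1:ld ; RAW r4
t=2 i2:and ; RAW r3
t=3 i3:sll ; WAW r0
t=4 i4,i5:sll;sll ; dual
t=5 i6,i7:st;mul ; dual
t=6 i8:sll ; RAW r0
t=7 i9:or ; tail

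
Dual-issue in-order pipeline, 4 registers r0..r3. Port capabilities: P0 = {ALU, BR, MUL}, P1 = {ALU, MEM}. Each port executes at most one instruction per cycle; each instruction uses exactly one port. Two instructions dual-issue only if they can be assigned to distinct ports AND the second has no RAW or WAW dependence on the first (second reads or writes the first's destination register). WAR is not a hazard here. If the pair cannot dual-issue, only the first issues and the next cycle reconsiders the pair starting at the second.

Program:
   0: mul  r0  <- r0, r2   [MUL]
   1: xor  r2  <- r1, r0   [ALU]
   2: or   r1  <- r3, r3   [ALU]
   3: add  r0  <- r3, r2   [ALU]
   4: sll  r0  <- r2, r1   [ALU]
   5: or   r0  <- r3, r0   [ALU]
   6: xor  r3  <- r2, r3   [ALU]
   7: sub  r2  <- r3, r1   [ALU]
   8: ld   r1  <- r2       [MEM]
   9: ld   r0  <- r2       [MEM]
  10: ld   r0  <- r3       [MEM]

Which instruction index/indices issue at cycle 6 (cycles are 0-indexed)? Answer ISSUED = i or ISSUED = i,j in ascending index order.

0. mul @i0  | RAW r0
1. xor+or @i1+i2  | dual
2. add @i3  | WAW r0
3. sll @i4  | RAW+WAW r0
4. or+xor @i5+i6  | dual
5. sub @i7  | RAW r2
6. ld @i8  | no-port MEM/MEM
7. ld @i9  | no-port MEM/MEM
8. ld @i10  | tail

ISSUED = 8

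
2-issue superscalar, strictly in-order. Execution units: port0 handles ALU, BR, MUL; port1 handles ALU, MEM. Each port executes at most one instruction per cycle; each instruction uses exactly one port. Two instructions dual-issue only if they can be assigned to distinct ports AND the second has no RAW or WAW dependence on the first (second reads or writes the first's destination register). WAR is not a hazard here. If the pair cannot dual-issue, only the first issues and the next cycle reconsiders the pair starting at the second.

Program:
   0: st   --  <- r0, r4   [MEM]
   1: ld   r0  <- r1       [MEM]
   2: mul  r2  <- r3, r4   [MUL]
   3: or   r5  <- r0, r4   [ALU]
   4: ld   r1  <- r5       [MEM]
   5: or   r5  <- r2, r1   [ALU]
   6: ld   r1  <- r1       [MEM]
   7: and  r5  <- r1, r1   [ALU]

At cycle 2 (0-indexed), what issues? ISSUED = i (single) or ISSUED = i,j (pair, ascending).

  cy0 -> i0 (st) no-port MEM/MEM
  cy1 -> i1,i2 (ld/mul) 2-wide
  cy2 -> i3 (or) RAW r5
  cy3 -> i4 (ld) RAW r1
  cy4 -> i5,i6 (or/ld) 2-wide
  cy5 -> i7 (and) tail

ISSUED = 3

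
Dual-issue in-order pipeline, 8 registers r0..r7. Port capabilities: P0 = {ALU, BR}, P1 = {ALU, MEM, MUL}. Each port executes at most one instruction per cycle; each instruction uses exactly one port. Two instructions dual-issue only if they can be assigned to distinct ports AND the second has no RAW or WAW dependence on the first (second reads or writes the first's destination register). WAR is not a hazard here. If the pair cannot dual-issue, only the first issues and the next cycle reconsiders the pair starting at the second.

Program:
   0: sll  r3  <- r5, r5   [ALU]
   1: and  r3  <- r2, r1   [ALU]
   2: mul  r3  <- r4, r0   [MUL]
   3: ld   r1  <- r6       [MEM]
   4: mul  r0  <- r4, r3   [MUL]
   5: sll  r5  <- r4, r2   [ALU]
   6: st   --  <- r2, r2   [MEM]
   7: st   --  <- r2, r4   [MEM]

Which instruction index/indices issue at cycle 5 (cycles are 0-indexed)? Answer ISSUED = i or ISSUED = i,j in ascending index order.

t=0 i0:sll.ALU ; WAW r3
t=1 i1:and.ALU ; WAW r3
t=2 i2:mul.MUL ; no-port MUL/MEM
t=3 i3:ld.MEM ; no-port MEM/MUL
t=4 i4+i5:mul.MUL/sll.ALU ; pair
t=5 i6:st.MEM ; no-port MEM/MEM
t=6 i7:st.MEM ; tail

ISSUED = 6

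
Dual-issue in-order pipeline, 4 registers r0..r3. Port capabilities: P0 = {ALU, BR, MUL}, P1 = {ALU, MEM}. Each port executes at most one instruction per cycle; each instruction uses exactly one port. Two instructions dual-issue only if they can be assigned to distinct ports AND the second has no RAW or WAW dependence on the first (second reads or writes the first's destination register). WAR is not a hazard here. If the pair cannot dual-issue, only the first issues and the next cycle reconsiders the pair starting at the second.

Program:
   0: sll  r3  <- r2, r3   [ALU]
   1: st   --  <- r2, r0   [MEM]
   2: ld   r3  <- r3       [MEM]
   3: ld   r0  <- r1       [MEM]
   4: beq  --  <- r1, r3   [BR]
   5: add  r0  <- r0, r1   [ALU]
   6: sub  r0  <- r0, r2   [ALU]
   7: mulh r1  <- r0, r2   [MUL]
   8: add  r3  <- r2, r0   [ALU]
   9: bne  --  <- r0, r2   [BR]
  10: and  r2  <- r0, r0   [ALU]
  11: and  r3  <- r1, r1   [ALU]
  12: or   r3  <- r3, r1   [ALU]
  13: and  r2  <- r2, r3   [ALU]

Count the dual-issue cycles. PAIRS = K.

PAIRS = 4

c0: i0&i1 sll+st  pair
c1: i2 ld  no-port MEM/MEM
c2: i3&i4 ld+beq  pair
c3: i5 add  RAW+WAW r0
c4: i6 sub  RAW r0
c5: i7&i8 mulh+add  pair
c6: i9&i10 bne+and  pair
c7: i11 and  RAW+WAW r3
c8: i12 or  RAW r3
c9: i13 and  tail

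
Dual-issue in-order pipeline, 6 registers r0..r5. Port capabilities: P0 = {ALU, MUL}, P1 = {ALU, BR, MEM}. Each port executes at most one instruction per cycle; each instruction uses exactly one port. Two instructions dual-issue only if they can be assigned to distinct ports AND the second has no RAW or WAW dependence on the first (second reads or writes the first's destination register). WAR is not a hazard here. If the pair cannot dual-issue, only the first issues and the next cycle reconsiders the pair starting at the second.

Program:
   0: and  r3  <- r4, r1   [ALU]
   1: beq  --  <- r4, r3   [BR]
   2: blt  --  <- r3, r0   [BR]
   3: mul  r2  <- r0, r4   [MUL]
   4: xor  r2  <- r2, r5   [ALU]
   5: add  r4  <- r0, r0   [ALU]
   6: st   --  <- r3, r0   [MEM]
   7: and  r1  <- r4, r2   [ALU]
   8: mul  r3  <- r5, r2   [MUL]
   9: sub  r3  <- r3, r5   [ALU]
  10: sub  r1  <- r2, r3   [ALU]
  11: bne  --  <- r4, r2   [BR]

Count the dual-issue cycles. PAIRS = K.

t=0 i0:and.ALU ; RAW r3
t=1 i1:beq.BR ; no-port BR/BR
t=2 i2+i3:blt.BR+mul.MUL ; dual
t=3 i4+i5:xor.ALU+add.ALU ; dual
t=4 i6+i7:st.MEM+and.ALU ; dual
t=5 i8:mul.MUL ; RAW+WAW r3
t=6 i9:sub.ALU ; RAW r3
t=7 i10+i11:sub.ALU+bne.BR ; dual

PAIRS = 4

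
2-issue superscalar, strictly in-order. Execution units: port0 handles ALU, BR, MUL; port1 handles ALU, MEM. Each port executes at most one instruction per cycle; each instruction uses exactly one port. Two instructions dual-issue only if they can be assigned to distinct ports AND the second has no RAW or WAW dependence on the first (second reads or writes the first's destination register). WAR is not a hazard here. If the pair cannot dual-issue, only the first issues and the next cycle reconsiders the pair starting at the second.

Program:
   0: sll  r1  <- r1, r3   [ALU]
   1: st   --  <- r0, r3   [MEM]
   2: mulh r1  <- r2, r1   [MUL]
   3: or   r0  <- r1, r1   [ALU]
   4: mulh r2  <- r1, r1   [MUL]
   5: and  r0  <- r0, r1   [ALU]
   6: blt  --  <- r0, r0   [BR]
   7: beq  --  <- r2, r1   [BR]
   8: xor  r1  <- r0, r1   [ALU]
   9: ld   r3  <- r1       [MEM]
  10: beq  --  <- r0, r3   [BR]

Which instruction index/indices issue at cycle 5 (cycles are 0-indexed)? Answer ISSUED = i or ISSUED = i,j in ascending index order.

ISSUED = 7,8

t=0 i0/i1:sll;st ; dual
t=1 i2:mulh ; RAW r1
t=2 i3/i4:or;mulh ; dual
t=3 i5:and ; RAW r0
t=4 i6:blt ; no-port BR/BR
t=5 i7/i8:beq;xor ; dual
t=6 i9:ld ; RAW r3
t=7 i10:beq ; tail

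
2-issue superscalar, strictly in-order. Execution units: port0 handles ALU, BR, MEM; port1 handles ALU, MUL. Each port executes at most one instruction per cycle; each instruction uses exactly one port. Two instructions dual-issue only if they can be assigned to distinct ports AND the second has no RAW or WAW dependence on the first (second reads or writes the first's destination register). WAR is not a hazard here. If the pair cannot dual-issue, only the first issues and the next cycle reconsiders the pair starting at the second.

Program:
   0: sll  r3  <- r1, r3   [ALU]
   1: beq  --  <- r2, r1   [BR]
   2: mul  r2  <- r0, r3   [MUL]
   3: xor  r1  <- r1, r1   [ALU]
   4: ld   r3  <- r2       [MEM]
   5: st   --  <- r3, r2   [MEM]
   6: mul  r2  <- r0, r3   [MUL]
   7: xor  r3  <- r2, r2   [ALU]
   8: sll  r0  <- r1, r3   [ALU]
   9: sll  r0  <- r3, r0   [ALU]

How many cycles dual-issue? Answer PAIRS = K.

PAIRS = 3

#0 head=0: sll.ALU+beq.BR i0/i1 pair
#1 head=2: mul.MUL+xor.ALU i2/i3 pair
#2 head=4: ld.MEM i4 no-port MEM/MEM
#3 head=5: st.MEM+mul.MUL i5/i6 pair
#4 head=7: xor.ALU i7 RAW r3
#5 head=8: sll.ALU i8 RAW+WAW r0
#6 head=9: sll.ALU i9 tail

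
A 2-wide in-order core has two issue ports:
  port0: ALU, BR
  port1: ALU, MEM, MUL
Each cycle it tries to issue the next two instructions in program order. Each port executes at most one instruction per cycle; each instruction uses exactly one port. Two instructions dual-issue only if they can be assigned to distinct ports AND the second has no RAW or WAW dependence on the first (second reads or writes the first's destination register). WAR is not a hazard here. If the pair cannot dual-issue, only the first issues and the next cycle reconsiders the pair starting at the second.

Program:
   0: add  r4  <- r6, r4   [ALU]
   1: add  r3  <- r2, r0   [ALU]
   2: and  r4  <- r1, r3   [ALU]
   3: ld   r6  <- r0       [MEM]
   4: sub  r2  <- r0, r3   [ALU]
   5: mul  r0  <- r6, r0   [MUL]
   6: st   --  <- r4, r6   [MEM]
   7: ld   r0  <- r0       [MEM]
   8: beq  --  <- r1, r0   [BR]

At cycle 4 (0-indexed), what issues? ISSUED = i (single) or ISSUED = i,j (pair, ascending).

[0] i0+i1  add;add  -- pair
[1] i2+i3  and;ld  -- pair
[2] i4+i5  sub;mul  -- pair
[3] i6  st  -- no-port MEM/MEM
[4] i7  ld  -- RAW r0
[5] i8  beq  -- tail

ISSUED = 7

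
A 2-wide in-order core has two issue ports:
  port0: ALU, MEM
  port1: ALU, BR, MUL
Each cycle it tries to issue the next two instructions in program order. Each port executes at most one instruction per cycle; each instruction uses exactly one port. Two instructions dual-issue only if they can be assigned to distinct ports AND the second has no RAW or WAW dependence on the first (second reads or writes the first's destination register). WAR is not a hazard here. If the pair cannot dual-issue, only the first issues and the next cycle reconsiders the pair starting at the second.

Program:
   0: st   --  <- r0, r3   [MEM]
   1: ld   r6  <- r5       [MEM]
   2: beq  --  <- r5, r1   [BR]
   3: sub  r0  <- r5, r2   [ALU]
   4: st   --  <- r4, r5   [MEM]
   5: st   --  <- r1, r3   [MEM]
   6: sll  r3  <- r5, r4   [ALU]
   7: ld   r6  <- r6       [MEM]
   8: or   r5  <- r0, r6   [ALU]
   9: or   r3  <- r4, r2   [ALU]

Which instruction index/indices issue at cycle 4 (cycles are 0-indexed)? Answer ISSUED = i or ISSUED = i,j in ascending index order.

#0 head=0: st i0 no-port MEM/MEM
#1 head=1: ld+beq i1+i2 pair
#2 head=3: sub+st i3+i4 pair
#3 head=5: st+sll i5+i6 pair
#4 head=7: ld i7 RAW r6
#5 head=8: or+or i8+i9 pair

ISSUED = 7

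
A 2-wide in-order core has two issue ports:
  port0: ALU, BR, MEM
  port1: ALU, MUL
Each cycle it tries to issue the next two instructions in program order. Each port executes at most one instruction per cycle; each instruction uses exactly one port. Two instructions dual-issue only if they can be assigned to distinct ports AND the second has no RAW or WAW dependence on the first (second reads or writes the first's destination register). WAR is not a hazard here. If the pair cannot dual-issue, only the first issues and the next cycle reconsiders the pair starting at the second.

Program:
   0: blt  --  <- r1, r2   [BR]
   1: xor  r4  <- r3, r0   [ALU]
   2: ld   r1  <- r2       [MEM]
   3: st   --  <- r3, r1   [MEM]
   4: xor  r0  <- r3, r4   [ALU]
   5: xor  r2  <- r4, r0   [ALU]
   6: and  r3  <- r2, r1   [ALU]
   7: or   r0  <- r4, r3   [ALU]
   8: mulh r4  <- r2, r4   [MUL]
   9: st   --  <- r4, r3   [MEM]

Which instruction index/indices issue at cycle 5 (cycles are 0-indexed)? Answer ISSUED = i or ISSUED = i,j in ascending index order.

0. blt;xor @i0+i1  | 2-wide
1. ld @i2  | no-port MEM/MEM
2. st;xor @i3+i4  | 2-wide
3. xor @i5  | RAW r2
4. and @i6  | RAW r3
5. or;mulh @i7+i8  | 2-wide
6. st @i9  | tail

ISSUED = 7,8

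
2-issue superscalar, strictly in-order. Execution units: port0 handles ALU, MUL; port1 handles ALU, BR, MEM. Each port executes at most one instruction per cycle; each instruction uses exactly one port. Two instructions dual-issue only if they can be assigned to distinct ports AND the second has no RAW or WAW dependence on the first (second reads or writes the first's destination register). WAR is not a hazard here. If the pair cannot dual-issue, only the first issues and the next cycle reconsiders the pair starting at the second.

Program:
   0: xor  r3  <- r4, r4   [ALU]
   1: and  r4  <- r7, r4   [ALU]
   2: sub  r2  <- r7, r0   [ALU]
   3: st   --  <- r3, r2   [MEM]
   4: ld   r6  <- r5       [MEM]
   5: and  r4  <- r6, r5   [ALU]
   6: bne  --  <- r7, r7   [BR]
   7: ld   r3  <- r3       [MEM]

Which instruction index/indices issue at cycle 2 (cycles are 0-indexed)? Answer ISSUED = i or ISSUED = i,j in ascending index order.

0. xor.ALU/and.ALU @i0&i1  | dual
1. sub.ALU @i2  | RAW r2
2. st.MEM @i3  | no-port MEM/MEM
3. ld.MEM @i4  | RAW r6
4. and.ALU/bne.BR @i5&i6  | dual
5. ld.MEM @i7  | tail

ISSUED = 3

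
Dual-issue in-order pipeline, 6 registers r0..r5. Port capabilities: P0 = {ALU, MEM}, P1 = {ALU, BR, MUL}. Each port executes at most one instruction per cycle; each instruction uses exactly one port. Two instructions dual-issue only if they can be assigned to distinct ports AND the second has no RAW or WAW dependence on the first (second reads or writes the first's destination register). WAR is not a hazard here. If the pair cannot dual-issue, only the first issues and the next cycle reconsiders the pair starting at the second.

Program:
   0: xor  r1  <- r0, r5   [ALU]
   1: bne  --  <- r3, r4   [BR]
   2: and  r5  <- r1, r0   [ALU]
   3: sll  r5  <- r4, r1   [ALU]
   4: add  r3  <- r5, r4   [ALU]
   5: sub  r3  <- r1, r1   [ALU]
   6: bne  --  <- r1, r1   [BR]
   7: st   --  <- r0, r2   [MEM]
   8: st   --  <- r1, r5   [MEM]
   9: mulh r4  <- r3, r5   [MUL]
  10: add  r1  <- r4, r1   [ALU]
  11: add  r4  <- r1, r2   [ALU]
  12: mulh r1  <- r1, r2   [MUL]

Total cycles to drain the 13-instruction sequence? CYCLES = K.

CYCLES = 9

  cy0 -> i0/i1 (xor.ALU+bne.BR) pair
  cy1 -> i2 (and.ALU) WAW r5
  cy2 -> i3 (sll.ALU) RAW r5
  cy3 -> i4 (add.ALU) WAW r3
  cy4 -> i5/i6 (sub.ALU+bne.BR) pair
  cy5 -> i7 (st.MEM) no-port MEM/MEM
  cy6 -> i8/i9 (st.MEM+mulh.MUL) pair
  cy7 -> i10 (add.ALU) RAW r1
  cy8 -> i11/i12 (add.ALU+mulh.MUL) pair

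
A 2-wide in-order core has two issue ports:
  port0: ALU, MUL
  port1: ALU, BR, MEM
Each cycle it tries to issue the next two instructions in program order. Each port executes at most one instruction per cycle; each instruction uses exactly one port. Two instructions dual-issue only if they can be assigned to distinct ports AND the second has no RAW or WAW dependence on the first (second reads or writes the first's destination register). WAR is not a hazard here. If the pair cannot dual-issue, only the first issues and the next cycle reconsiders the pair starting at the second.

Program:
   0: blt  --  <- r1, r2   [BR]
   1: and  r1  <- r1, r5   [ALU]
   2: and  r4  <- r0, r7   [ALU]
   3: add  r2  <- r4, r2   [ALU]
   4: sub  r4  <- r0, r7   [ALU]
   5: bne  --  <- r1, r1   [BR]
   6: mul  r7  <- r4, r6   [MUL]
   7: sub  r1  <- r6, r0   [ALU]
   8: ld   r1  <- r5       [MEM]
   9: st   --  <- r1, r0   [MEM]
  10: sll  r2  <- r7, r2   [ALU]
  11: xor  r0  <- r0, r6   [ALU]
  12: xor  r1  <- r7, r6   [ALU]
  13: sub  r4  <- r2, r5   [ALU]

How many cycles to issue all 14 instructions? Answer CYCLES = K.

t=0 i0+i1:blt.BR/and.ALU ; 2-wide
t=1 i2:and.ALU ; RAW r4
t=2 i3+i4:add.ALU/sub.ALU ; 2-wide
t=3 i5+i6:bne.BR/mul.MUL ; 2-wide
t=4 i7:sub.ALU ; WAW r1
t=5 i8:ld.MEM ; no-port MEM/MEM
t=6 i9+i10:st.MEM/sll.ALU ; 2-wide
t=7 i11+i12:xor.ALU/xor.ALU ; 2-wide
t=8 i13:sub.ALU ; tail

CYCLES = 9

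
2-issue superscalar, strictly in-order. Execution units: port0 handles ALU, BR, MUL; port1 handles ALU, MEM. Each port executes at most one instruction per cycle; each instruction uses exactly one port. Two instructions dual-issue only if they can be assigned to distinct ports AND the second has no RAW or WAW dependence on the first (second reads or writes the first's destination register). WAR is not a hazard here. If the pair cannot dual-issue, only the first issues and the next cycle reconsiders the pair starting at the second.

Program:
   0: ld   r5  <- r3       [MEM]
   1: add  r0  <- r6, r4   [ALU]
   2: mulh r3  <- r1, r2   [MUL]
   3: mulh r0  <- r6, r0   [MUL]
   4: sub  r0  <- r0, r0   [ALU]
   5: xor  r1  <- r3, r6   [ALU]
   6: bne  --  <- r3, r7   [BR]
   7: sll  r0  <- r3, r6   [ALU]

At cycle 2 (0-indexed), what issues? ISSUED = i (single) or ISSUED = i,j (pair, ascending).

  cy0 -> i0&i1 (ld+add) 2-wide
  cy1 -> i2 (mulh) no-port MUL/MUL
  cy2 -> i3 (mulh) RAW+WAW r0
  cy3 -> i4&i5 (sub+xor) 2-wide
  cy4 -> i6&i7 (bne+sll) 2-wide

ISSUED = 3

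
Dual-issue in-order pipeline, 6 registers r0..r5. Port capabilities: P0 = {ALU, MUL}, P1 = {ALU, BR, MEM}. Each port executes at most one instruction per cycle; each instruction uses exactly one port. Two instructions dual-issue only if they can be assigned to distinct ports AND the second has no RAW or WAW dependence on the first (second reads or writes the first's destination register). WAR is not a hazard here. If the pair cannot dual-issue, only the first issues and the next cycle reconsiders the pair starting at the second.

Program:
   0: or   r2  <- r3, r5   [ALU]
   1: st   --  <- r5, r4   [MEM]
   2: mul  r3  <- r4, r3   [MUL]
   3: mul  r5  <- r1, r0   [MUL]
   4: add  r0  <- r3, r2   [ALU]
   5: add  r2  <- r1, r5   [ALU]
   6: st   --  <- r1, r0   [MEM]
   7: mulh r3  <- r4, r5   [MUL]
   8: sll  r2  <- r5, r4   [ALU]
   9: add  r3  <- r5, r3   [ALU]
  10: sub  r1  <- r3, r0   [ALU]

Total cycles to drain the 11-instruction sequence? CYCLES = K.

c0: i0&i1 or+st  dual
c1: i2 mul  no-port MUL/MUL
c2: i3&i4 mul+add  dual
c3: i5&i6 add+st  dual
c4: i7&i8 mulh+sll  dual
c5: i9 add  RAW r3
c6: i10 sub  tail

CYCLES = 7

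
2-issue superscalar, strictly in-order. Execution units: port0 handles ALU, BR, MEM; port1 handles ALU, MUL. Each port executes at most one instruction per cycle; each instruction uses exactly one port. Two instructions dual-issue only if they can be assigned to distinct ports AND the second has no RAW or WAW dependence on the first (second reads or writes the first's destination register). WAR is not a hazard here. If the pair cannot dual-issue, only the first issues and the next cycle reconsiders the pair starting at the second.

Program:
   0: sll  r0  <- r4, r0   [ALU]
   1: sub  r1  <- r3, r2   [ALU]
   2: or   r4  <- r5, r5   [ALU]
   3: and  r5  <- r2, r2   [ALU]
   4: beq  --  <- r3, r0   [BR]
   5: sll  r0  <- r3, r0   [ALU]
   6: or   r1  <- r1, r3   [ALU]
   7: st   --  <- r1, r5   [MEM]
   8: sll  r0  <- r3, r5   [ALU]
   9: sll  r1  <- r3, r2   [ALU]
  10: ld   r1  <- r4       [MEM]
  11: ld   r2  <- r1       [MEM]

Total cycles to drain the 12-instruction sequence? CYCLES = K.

CYCLES = 8

0. sll/sub @i0&i1  | pair
1. or/and @i2&i3  | pair
2. beq/sll @i4&i5  | pair
3. or @i6  | RAW r1
4. st/sll @i7&i8  | pair
5. sll @i9  | WAW r1
6. ld @i10  | no-port MEM/MEM
7. ld @i11  | tail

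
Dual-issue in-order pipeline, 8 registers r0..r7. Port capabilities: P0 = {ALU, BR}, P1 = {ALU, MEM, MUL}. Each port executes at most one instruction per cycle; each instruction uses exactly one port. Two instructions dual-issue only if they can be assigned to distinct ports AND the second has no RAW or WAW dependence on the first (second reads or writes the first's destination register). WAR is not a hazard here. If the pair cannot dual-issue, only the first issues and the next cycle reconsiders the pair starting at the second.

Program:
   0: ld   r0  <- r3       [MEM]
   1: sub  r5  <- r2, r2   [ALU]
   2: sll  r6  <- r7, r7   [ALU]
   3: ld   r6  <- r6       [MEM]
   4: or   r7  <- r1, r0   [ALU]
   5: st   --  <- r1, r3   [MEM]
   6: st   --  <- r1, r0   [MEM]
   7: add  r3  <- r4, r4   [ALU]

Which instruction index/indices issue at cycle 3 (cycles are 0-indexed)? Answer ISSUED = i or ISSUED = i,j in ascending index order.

ISSUED = 5

  cy0 -> i0+i1 (ld;sub) pair
  cy1 -> i2 (sll) RAW+WAW r6
  cy2 -> i3+i4 (ld;or) pair
  cy3 -> i5 (st) no-port MEM/MEM
  cy4 -> i6+i7 (st;add) pair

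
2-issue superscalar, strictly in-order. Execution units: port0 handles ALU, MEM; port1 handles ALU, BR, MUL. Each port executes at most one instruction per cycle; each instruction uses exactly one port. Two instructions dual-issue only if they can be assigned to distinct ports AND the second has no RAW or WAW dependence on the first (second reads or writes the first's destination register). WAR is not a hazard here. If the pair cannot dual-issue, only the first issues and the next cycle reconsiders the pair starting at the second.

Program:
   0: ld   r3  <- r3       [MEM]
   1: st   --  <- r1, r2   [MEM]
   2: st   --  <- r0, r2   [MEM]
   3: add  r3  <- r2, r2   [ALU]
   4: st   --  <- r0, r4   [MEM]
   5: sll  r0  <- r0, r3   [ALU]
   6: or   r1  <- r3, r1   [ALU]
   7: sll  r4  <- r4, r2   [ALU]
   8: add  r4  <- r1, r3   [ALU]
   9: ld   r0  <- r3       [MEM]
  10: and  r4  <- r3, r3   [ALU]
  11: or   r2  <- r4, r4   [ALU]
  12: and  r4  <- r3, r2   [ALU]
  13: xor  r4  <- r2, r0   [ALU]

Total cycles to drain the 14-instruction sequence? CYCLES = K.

CYCLES = 10

0. ld.MEM @i0  | no-port MEM/MEM
1. st.MEM @i1  | no-port MEM/MEM
2. st.MEM;add.ALU @i2+i3  | 2-wide
3. st.MEM;sll.ALU @i4+i5  | 2-wide
4. or.ALU;sll.ALU @i6+i7  | 2-wide
5. add.ALU;ld.MEM @i8+i9  | 2-wide
6. and.ALU @i10  | RAW r4
7. or.ALU @i11  | RAW r2
8. and.ALU @i12  | WAW r4
9. xor.ALU @i13  | tail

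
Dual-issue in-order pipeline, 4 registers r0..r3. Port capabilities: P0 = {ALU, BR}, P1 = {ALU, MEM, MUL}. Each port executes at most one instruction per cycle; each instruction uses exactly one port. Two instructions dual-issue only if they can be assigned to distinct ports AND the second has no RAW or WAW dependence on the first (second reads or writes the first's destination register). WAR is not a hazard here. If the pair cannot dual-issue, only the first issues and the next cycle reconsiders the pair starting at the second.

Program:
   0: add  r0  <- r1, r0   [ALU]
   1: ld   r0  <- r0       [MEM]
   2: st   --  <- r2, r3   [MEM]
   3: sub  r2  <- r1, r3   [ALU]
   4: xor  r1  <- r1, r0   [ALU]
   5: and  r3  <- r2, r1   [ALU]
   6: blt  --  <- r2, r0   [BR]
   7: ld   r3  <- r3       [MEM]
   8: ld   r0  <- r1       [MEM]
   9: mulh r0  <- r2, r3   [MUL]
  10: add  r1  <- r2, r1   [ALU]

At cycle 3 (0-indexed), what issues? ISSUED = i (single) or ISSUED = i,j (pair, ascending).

ISSUED = 4

  cy0 -> i0 (add) RAW+WAW r0
  cy1 -> i1 (ld) no-port MEM/MEM
  cy2 -> i2,i3 (st/sub) 2-wide
  cy3 -> i4 (xor) RAW r1
  cy4 -> i5,i6 (and/blt) 2-wide
  cy5 -> i7 (ld) no-port MEM/MEM
  cy6 -> i8 (ld) no-port MEM/MUL
  cy7 -> i9,i10 (mulh/add) 2-wide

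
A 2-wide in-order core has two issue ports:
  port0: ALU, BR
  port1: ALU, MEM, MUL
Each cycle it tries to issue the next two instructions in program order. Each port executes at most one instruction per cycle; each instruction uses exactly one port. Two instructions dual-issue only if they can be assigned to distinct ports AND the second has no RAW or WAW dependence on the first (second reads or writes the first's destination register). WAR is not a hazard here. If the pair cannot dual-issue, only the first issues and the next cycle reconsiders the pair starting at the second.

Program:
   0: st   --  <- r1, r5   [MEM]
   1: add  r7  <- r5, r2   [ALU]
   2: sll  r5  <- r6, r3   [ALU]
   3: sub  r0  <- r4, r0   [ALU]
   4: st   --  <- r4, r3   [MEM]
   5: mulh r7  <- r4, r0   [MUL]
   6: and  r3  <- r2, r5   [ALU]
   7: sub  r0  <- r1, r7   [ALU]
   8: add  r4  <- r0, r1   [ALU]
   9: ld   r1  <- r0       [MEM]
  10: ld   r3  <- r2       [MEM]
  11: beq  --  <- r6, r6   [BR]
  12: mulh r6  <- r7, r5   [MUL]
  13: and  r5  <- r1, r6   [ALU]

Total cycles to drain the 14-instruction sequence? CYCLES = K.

CYCLES = 9

t=0 i0/i1:st.MEM;add.ALU ; pair
t=1 i2/i3:sll.ALU;sub.ALU ; pair
t=2 i4:st.MEM ; no-port MEM/MUL
t=3 i5/i6:mulh.MUL;and.ALU ; pair
t=4 i7:sub.ALU ; RAW r0
t=5 i8/i9:add.ALU;ld.MEM ; pair
t=6 i10/i11:ld.MEM;beq.BR ; pair
t=7 i12:mulh.MUL ; RAW r6
t=8 i13:and.ALU ; tail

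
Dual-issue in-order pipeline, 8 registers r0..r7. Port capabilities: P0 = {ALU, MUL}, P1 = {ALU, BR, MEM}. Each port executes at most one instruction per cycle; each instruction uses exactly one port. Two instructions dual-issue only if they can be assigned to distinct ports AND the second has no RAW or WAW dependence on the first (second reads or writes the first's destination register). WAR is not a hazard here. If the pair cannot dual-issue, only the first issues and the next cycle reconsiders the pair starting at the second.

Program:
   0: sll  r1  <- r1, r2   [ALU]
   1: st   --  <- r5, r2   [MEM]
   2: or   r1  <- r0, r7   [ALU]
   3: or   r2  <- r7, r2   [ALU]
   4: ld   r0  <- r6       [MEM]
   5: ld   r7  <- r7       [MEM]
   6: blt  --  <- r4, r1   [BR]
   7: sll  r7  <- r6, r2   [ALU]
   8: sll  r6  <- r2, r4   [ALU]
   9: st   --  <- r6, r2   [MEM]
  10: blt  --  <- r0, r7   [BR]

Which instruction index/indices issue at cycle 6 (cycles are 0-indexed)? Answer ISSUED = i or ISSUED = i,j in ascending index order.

ISSUED = 9

c0: i0&i1 sll;st  2-wide
c1: i2&i3 or;or  2-wide
c2: i4 ld  no-port MEM/MEM
c3: i5 ld  no-port MEM/BR
c4: i6&i7 blt;sll  2-wide
c5: i8 sll  RAW r6
c6: i9 st  no-port MEM/BR
c7: i10 blt  tail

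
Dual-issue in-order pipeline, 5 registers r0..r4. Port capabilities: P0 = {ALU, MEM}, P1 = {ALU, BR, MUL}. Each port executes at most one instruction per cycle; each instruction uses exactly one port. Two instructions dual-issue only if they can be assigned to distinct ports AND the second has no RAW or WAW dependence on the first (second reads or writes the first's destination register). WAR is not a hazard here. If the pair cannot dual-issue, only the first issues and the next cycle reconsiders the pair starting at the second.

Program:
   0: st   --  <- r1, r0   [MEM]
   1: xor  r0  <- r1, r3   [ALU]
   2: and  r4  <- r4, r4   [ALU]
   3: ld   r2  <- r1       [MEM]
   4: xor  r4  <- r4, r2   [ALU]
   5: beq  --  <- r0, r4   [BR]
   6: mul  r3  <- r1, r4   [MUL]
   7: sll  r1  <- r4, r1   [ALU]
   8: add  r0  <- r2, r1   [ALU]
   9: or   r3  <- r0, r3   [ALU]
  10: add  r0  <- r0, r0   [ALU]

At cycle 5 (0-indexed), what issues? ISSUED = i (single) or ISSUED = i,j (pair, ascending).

ISSUED = 8

c0: i0+i1 st/xor  pair
c1: i2+i3 and/ld  pair
c2: i4 xor  RAW r4
c3: i5 beq  no-port BR/MUL
c4: i6+i7 mul/sll  pair
c5: i8 add  RAW r0
c6: i9+i10 or/add  pair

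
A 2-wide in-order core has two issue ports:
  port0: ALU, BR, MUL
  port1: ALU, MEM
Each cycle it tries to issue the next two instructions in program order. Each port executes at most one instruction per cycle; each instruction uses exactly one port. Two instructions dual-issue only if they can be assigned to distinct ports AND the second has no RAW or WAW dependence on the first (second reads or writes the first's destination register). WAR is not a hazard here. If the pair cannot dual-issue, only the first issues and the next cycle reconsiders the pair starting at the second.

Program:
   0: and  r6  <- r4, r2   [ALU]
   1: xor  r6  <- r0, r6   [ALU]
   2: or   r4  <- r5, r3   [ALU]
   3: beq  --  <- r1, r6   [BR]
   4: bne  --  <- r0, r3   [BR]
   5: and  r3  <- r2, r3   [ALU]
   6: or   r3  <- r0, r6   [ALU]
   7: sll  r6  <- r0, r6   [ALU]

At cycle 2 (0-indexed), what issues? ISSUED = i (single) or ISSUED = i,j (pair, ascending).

c0: i0 and.ALU  RAW+WAW r6
c1: i1/i2 xor.ALU+or.ALU  2-wide
c2: i3 beq.BR  no-port BR/BR
c3: i4/i5 bne.BR+and.ALU  2-wide
c4: i6/i7 or.ALU+sll.ALU  2-wide

ISSUED = 3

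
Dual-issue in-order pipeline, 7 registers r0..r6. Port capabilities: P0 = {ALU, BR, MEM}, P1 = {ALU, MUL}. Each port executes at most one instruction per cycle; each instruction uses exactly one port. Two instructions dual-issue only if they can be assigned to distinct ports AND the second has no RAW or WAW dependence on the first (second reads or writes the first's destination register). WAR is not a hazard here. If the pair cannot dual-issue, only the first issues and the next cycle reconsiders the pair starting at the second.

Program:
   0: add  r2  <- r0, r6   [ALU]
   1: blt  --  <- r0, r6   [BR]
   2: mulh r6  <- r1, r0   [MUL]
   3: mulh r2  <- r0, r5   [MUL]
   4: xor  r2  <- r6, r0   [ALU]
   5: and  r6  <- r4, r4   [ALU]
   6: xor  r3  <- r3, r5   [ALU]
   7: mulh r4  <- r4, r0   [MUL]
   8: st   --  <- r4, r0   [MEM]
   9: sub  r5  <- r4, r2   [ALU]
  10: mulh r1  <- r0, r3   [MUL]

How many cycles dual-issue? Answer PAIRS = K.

  cy0 -> i0+i1 (add blt) dual
  cy1 -> i2 (mulh) no-port MUL/MUL
  cy2 -> i3 (mulh) WAW r2
  cy3 -> i4+i5 (xor and) dual
  cy4 -> i6+i7 (xor mulh) dual
  cy5 -> i8+i9 (st sub) dual
  cy6 -> i10 (mulh) tail

PAIRS = 4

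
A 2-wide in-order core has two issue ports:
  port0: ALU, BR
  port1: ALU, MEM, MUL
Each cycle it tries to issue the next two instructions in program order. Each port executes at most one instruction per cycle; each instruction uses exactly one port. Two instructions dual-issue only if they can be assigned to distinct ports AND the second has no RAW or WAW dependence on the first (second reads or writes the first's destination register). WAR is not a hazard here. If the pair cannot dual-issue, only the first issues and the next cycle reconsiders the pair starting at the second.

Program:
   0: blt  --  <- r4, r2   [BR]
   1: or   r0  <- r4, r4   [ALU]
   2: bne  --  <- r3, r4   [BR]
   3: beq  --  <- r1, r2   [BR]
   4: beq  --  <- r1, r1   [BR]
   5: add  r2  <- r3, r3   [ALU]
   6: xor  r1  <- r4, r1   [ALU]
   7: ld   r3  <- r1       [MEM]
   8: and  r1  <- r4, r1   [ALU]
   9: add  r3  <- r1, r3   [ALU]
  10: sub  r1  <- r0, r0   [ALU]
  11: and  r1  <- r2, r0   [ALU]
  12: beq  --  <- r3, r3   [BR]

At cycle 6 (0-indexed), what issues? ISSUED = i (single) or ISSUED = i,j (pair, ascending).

ISSUED = 9,10

t=0 i0/i1:blt.BR+or.ALU ; pair
t=1 i2:bne.BR ; no-port BR/BR
t=2 i3:beq.BR ; no-port BR/BR
t=3 i4/i5:beq.BR+add.ALU ; pair
t=4 i6:xor.ALU ; RAW r1
t=5 i7/i8:ld.MEM+and.ALU ; pair
t=6 i9/i10:add.ALU+sub.ALU ; pair
t=7 i11/i12:and.ALU+beq.BR ; pair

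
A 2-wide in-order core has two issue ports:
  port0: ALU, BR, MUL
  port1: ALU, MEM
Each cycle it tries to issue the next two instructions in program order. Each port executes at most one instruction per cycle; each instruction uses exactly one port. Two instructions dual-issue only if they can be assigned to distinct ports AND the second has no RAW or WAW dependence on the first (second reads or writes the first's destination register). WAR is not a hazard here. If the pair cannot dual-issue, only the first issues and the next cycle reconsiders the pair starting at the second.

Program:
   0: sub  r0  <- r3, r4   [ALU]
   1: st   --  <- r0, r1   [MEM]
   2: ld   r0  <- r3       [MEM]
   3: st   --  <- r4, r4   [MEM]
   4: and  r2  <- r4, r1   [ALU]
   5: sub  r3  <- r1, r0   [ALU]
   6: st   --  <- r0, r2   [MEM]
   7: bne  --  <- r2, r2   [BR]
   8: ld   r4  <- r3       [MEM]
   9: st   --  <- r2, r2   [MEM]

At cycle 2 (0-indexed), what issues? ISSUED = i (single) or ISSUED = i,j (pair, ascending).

ISSUED = 2

c0: i0 sub.ALU  RAW r0
c1: i1 st.MEM  no-port MEM/MEM
c2: i2 ld.MEM  no-port MEM/MEM
c3: i3&i4 st.MEM+and.ALU  2-wide
c4: i5&i6 sub.ALU+st.MEM  2-wide
c5: i7&i8 bne.BR+ld.MEM  2-wide
c6: i9 st.MEM  tail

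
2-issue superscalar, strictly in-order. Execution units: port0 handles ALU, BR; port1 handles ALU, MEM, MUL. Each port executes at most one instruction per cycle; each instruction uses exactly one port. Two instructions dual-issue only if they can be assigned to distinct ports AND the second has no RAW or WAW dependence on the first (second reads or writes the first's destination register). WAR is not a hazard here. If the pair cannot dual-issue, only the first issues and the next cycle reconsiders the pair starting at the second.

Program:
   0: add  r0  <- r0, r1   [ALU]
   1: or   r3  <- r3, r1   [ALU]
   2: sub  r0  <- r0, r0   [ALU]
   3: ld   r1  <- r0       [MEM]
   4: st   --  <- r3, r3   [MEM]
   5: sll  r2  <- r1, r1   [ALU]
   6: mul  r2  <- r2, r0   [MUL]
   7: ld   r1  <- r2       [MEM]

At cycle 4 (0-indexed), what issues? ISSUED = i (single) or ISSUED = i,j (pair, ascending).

ISSUED = 6

0. add.ALU;or.ALU @i0/i1  | 2-wide
1. sub.ALU @i2  | RAW r0
2. ld.MEM @i3  | no-port MEM/MEM
3. st.MEM;sll.ALU @i4/i5  | 2-wide
4. mul.MUL @i6  | no-port MUL/MEM
5. ld.MEM @i7  | tail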